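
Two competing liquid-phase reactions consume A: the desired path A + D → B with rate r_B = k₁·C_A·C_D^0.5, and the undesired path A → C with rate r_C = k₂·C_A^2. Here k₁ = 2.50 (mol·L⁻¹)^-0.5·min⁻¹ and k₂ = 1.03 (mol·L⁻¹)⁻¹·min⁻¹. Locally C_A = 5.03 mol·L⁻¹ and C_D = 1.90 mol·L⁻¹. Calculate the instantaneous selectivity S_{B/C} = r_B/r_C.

S_{B/C} = r_B/r_C = (k₁·C_A·C_D^0.5)/(k₂·C_A^2) = (k₁/k₂)·C_A⁻¹·C_D^0.5.
= (2.50×5.030×1.900^0.5) / (1.03×5.030^2) = 17.33/26.06 = 0.665.

0.665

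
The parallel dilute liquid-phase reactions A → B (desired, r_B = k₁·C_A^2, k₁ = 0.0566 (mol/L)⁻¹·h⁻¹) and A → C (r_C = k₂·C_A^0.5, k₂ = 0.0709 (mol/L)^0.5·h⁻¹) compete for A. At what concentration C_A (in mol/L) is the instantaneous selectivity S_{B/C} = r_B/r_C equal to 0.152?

S_{B/C} = (k₁/k₂)·C_A^1.5 ⇒ C_A = (S·k₂/k₁)^(1/1.5).
= (0.152×0.0709/0.0566)^(0.6667) = (0.1904)^(0.6667) = 0.331 mol/L.

0.331 mol/L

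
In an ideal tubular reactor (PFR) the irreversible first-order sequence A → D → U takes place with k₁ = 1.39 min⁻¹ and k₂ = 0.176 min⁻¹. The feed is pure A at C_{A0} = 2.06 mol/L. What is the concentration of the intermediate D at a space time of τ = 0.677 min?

1.17 mol/L

The intermediate concentration in a first-order A→B→C sequence is C_D = k₁C_{A0}(e^(−k₁τ) − e^(−k₂τ))/(k₂−k₁).
e^(−k₁τ) = e^(−1.39×0.677) = e^(−0.9410) = 0.3902; e^(−k₂τ) = e^(−0.1192) = 0.8877.
C_D = 1.39×2.06/(0.176−1.39) × (0.3902−0.8877) = (-2.359)×(-0.4974) = 1.173 mol/L.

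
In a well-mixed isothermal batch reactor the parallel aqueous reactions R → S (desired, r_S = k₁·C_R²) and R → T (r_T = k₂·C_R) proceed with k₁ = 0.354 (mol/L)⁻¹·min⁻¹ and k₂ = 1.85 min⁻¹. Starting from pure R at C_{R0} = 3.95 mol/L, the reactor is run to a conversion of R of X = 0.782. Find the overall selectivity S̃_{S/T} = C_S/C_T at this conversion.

0.440

C_R = C_{R0}(1−X) = 0.8611 mol/L.
Along a PFR/batch, dC_T/dC_R = −r_T/(r_S+r_T) = −k₂/(k₂+k₁·C_R).
Integrating from C_{R0} to C_R: C_T = (1.85/0.354)·ln[(1.85+0.354·3.95)/(1.85+0.354·0.861)] = 5.226·ln(3.248/2.155) = 2.145 mol/L.
Then C_S = (C_{R0}−C_R) − C_T = 3.089 − 2.145 = 0.9440 mol/L.
S̃_{S/T} = C_S/C_T = 0.9440/2.145 = 0.440.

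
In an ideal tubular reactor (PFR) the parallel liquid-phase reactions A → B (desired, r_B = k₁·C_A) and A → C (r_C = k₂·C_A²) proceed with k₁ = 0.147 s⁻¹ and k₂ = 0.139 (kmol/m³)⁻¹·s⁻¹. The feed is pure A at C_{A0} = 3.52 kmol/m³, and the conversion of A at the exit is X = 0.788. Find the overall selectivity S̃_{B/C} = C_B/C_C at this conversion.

C_A = C_{A0}(1−X) = 0.7462 kmol/m³.
Along a PFR/batch, dC_B/dC_A = −r_B/(r_B+r_C) = −k₁/(k₁+k₂·C_A).
Integrating from C_{A0} to C_A: C_B = (0.147/0.139)·ln[(0.147+0.139·3.52)/(0.147+0.139·0.746)] = 1.058·ln(0.6363/0.2507) = 0.9849 kmol/m³.
C_C = (C_{A0}−C_A)−C_B = 1.789 kmol/m³; S̃_{B/C} = 0.9849/1.789 = 0.551.

0.551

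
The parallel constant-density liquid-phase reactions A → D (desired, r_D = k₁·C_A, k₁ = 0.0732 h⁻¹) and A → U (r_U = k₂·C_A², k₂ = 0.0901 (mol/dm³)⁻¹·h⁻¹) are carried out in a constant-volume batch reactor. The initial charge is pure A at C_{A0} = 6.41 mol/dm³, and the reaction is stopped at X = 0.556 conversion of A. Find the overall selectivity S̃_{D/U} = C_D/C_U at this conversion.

C_A = C_{A0}(1−X) = 2.846 mol/dm³.
Along a PFR/batch, dC_D/dC_A = −r_D/(r_D+r_U) = −k₁/(k₁+k₂·C_A).
Integrating from C_{A0} to C_A: C_D = (0.0732/0.0901)·ln[(0.0732+0.0901·6.41)/(0.0732+0.0901·2.85)] = 0.8124·ln(0.6507/0.3296) = 0.5526 mol/dm³.
C_U = (C_{A0}−C_A)−C_D = 3.011 mol/dm³; S̃_{D/U} = 0.5526/3.011 = 0.183.

0.183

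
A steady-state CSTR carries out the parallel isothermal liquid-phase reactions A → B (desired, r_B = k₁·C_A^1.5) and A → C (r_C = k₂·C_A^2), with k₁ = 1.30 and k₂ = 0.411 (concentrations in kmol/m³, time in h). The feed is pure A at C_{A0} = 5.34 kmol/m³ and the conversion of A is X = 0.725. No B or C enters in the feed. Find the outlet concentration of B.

Exit C_A = C_{A0}(1−X) = 5.34×0.275 = 1.469 kmol/m³.
In a CSTR the entire volume is at exit conditions, so r_B = 1.30×1.469^1.5 = 2.313 and r_C = 0.411×1.469^2 = 0.8863.
Fraction of consumed A going to B: r_B/(r_B+r_C) = 0.7230.
C_B = 0.7230·C_{A0}·X = 0.7230×5.34×0.725 = 2.80 kmol/m³.

2.80 kmol/m³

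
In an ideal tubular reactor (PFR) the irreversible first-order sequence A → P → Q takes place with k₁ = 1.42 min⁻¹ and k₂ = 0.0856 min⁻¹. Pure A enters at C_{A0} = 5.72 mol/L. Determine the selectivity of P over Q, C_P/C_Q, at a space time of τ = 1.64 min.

10.1

Solving the coupled first-order balances gives C_P(τ) = [k₁/(k₂−k₁)]·C_{A0}·(e^(−k₁τ) − e^(−k₂τ)).
e^(−k₁τ) = e^(−1.42×1.64) = e^(−2.329) = 0.09741; e^(−k₂τ) = e^(−0.1404) = 0.8690.
C_P = 1.42×5.72/(0.0856−1.42) × (0.09741−0.8690) = (-6.087)×(-0.7716) = 4.697 mol/L.
C_A = C_{A0}e^(−k₁τ) = 0.5572 mol/L, so C_Q = C_{A0}−C_A−C_P = 0.4661 mol/L; C_P/C_Q = 10.1.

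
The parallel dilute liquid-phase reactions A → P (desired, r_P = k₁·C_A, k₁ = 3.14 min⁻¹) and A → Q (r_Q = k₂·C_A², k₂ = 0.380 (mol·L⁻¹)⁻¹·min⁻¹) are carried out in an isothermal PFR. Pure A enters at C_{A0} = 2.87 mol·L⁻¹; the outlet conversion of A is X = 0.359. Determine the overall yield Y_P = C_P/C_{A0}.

0.280

C_A = C_{A0}(1−X) = 1.840 mol·L⁻¹.
Along a PFR/batch, dC_P/dC_A = −r_P/(r_P+r_Q) = −k₁/(k₁+k₂·C_A).
Integrating from C_{A0} to C_A: C_P = (3.14/0.380)·ln[(3.14+0.380·2.87)/(3.14+0.380·1.84)] = 8.263·ln(4.231/3.839) = 0.8025 mol·L⁻¹.
Y_P = C_P/C_{A0} = 0.8025/2.87 = 0.280.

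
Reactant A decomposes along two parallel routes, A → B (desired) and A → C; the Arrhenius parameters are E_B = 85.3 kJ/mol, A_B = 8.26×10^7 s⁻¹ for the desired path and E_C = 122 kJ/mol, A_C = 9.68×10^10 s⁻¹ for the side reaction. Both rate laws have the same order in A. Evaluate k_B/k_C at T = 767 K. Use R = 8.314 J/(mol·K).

0.269

Since both paths have the same order in A, the concentration cancels and S_{B/C} = k_B/k_C = (A_B/A_C)·exp[(E_C−E_B)/(RT)].
(E_C−E_B)/(RT) = (122−85.3)×10³/(8.314×767) = 36700/6377 = 5.755.
k_B/k_C = (8.26×10^7/9.68×10^10)·exp(5.755) = 8.533×10^-4 × 315.8 = 0.269.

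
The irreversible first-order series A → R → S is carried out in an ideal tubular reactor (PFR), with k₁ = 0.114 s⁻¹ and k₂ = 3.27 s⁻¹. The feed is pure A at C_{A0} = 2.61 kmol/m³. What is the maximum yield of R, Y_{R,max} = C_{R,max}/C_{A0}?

Evaluating C_R at τ_opt = ln(k₂/k₁)/(k₂−k₁) gives C_{R,max}/C_{A0} = (k₁/k₂)^[k₂/(k₂−k₁)].
= (0.114/3.27)^(3.27/(3.27−0.114)) = (0.03486)^(1.036) = 0.03088.

0.0309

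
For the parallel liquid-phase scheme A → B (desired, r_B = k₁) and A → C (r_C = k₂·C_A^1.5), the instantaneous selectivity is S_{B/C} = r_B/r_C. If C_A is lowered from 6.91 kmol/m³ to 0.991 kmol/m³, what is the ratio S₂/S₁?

18.4

S_{B/C} = (k₁/k₂)·C_A^-1.5, so S₂/S₁ = (C_{A,2}/C_{A,1})^-1.5.
= (0.991/6.91)^(-1.5) = (0.1434)^(-1.5) = 18.4.
Selectivity toward B rises as C_A falls — low-concentration operation is favoured.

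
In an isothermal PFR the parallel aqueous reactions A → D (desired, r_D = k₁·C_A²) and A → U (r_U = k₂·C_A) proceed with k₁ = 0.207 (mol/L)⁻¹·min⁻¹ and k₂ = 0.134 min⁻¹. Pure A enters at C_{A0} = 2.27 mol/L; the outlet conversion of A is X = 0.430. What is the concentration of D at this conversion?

0.712 mol/L

C_A = C_{A0}(1−X) = 1.294 mol/L.
Along a PFR/batch, dC_U/dC_A = −r_U/(r_D+r_U) = −k₂/(k₂+k₁·C_A).
Integrating from C_{A0} to C_A: C_U = (0.134/0.207)·ln[(0.134+0.207·2.27)/(0.134+0.207·1.29)] = 0.6473·ln(0.6039/0.4018) = 0.2637 mol/L.
Then C_D = (C_{A0}−C_A) − C_U = 0.9761 − 0.2637 = 0.7124 mol/L.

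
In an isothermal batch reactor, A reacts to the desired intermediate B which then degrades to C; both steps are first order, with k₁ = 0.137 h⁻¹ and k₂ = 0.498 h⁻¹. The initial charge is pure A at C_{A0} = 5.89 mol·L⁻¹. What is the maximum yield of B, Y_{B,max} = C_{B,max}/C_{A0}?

0.169

Evaluating C_B at t_opt = ln(k₂/k₁)/(k₂−k₁) gives C_{B,max}/C_{A0} = (k₁/k₂)^[k₂/(k₂−k₁)].
= (0.137/0.498)^(0.498/(0.498−0.137)) = (0.2751)^(1.380) = 0.1686.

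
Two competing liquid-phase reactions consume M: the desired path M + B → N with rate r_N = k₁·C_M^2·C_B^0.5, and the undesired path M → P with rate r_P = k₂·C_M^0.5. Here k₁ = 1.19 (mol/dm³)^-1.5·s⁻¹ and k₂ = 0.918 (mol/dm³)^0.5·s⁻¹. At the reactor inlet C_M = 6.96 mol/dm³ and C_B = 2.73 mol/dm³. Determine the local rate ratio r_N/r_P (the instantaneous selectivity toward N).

S_{N/P} = r_N/r_P = (k₁·C_M^2·C_B^0.5)/(k₂·C_M^0.5) = (k₁/k₂)·C_M^1.5·C_B^0.5.
= (1.19×6.960^2×2.730^0.5) / (0.918×6.960^0.5) = 95.25/2.422 = 39.3.
Since the desired path is higher order in M, keeping C_M high (PFR or concentrated feed) favours N.

39.3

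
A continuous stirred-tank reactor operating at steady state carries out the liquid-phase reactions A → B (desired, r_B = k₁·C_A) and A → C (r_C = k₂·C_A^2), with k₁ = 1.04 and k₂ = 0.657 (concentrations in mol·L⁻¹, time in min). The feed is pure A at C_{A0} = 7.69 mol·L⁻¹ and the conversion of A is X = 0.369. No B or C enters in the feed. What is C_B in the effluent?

0.698 mol·L⁻¹

Exit C_A = C_{A0}(1−X) = 7.69×0.631 = 4.852 mol·L⁻¹.
Rates in a CSTR are evaluated at the outlet concentration: r_B = 1.04×4.852 = 5.046, r_C = 0.657×4.852^2 = 15.47.
Fraction of consumed A going to B: r_B/(r_B+r_C) = 0.2460.
C_B = 0.2460·C_{A0}·X = 0.2460×7.69×0.369 = 0.698 mol·L⁻¹.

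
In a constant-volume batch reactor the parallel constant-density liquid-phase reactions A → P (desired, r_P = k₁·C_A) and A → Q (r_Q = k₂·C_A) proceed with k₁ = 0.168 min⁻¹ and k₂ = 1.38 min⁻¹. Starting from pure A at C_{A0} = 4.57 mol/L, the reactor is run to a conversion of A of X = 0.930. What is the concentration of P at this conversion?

C_A = C_{A0}(1−X) = 0.3199 mol/L.
Both paths are first order in A, so the instantaneous fraction to P is constant: dC_P/d(−C_A) = k₁/(k₁+k₂) = 0.1085.
C_P = 0.1085·(C_{A0}−C_A) = 0.1085×4.250 = 0.461 mol/L.

0.461 mol/L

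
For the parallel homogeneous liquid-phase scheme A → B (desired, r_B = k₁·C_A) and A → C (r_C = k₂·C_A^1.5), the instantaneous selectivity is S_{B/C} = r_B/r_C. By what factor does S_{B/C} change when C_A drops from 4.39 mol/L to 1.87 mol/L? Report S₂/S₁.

S_{B/C} = (k₁/k₂)·C_A^-0.5, so S₂/S₁ = (C_{A,2}/C_{A,1})^-0.5.
= (1.87/4.39)^(-0.5) = (0.4260)^(-0.5) = 1.53.

1.53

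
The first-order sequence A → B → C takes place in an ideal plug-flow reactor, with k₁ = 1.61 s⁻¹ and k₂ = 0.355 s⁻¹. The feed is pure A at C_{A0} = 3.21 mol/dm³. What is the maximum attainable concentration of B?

2.09 mol/dm³

For a first-order series the maximum intermediate yield is C_{B,max}/C_{A0} = (k₁/k₂)^[k₂/(k₂−k₁)].
= (1.61/0.355)^(0.355/(0.355−1.61)) = (4.535)^(-0.2829) = 0.6520.
C_{B,max} = 0.6520×3.21 = 2.09 mol/dm³.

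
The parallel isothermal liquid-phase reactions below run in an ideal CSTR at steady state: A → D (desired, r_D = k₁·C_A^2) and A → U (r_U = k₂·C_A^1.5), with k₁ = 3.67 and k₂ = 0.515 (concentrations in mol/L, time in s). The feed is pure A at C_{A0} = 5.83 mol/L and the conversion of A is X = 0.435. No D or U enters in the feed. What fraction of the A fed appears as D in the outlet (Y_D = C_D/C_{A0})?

0.404

Exit C_A = C_{A0}(1−X) = 5.83×0.565 = 3.294 mol/L.
A CSTR operates uniformly at the exit composition, giving r_D = 39.82 and r_U = 3.079 (each k·C_A^n at C_A = 3.294).
Fraction of consumed A going to D: r_D/(r_D+r_U) = 0.9282.
C_D = 0.9282·C_{A0}·X = 0.9282×5.83×0.435 = 2.35 mol/L; Y_D = C_D/C_{A0} = 0.404.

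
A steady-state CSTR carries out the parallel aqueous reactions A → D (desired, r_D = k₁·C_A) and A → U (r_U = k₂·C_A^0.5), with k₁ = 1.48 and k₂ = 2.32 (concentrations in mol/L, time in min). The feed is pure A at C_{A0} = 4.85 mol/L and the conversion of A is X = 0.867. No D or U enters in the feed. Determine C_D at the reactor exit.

1.42 mol/L

Exit C_A = C_{A0}(1−X) = 4.85×0.133 = 0.6451 mol/L.
A CSTR operates uniformly at the exit composition, giving r_D = 0.9547 and r_U = 1.863 (each k·C_A^n at C_A = 0.6451).
Fraction of consumed A going to D: r_D/(r_D+r_U) = 0.3388.
C_D = 0.3388·C_{A0}·X = 0.3388×4.85×0.867 = 1.42 mol/L.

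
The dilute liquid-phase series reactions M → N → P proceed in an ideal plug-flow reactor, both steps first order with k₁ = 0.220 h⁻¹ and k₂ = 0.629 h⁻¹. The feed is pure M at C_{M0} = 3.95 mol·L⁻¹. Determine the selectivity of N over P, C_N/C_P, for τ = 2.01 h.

Solving the coupled first-order balances gives C_N(τ) = [k₁/(k₂−k₁)]·C_{M0}·(e^(−k₁τ) − e^(−k₂τ)).
e^(−k₁τ) = e^(−0.220×2.01) = e^(−0.4422) = 0.6426; e^(−k₂τ) = e^(−1.264) = 0.2824.
C_N = 0.220×3.95/(0.629−0.220) × (0.6426−0.2824) = 2.125×0.3602 = 0.7653 mol·L⁻¹.
C_M = C_{M0}e^(−k₁τ) = 2.538 mol·L⁻¹, so C_P = C_{M0}−C_M−C_N = 0.6464 mol·L⁻¹; C_N/C_P = 1.18.

1.18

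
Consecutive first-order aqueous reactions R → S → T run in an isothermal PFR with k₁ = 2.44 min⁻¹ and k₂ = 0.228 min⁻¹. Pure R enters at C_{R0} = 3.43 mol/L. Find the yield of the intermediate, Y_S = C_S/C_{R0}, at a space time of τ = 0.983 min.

0.781

For first-order series with pure R initially, C_S(τ) = k₁C_{R0}/(k₂−k₁)·(e^(−k₁τ) − e^(−k₂τ)).
e^(−k₁τ) = e^(−2.44×0.983) = e^(−2.399) = 0.09085; e^(−k₂τ) = e^(−0.2241) = 0.7992.
C_S = 2.44×3.43/(0.228−2.44) × (0.09085−0.7992) = (-3.784)×(-0.7084) = 2.680 mol/L.
Y_S = C_S/C_{R0} = 2.680/3.43 = 0.781.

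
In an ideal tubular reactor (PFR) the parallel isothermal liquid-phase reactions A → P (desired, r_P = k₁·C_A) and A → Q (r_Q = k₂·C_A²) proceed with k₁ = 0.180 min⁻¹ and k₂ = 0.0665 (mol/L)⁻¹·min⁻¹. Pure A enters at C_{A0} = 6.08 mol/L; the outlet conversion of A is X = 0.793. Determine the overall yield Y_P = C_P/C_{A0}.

C_A = C_{A0}(1−X) = 1.259 mol/L.
Along a PFR/batch, dC_P/dC_A = −r_P/(r_P+r_Q) = −k₁/(k₁+k₂·C_A).
Integrating from C_{A0} to C_A: C_P = (0.180/0.0665)·ln[(0.180+0.0665·6.08)/(0.180+0.0665·1.26)] = 2.707·ln(0.5843/0.2637) = 2.154 mol/L.
Y_P = C_P/C_{A0} = 2.154/6.08 = 0.354.

0.354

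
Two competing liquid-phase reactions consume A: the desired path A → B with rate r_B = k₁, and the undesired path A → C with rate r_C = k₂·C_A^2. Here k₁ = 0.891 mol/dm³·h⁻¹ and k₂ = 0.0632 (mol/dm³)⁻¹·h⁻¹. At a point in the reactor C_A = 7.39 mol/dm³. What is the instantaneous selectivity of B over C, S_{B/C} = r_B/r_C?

0.258

S_{B/C} = r_B/r_C = (k₁)/(k₂·C_A^2) = (k₁/k₂)·C_A^-2.
= (0.891) / (0.0632×7.390^2) = 0.8910/3.451 = 0.258.
The undesired path is higher order in A, so low C_A (CSTR or dilute feed) favours B.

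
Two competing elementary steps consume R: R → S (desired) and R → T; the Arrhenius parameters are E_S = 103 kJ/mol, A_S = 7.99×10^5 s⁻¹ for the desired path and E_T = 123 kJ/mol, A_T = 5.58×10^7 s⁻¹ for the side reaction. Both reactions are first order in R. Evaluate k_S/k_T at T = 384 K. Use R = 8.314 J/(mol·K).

k_S/k_T = (A_S/A_T)·exp[−(E_S−E_T)/(RT)] = (A_S/A_T)·exp[(E_T−E_S)/(RT)].
(E_T−E_S)/(RT) = (123−103)×10³/(8.314×384) = 20000/3193 = 6.265.
k_S/k_T = (7.99×10^5/5.58×10^7)·exp(6.265) = 0.01432 × 525.6 = 7.53.

7.53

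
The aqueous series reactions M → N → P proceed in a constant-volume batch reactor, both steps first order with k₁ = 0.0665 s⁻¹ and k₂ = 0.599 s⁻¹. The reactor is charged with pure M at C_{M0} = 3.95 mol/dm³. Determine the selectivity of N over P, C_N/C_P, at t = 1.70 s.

1.64

Solving the coupled first-order balances gives C_N(t) = [k₁/(k₂−k₁)]·C_{M0}·(e^(−k₁t) − e^(−k₂t)).
e^(−k₁t) = e^(−0.0665×1.70) = e^(−0.1130) = 0.8931; e^(−k₂t) = e^(−1.018) = 0.3612.
C_N = 0.0665×3.95/(0.599−0.0665) × (0.8931−0.3612) = 0.4933×0.5319 = 0.2624 mol/dm³.
C_M = C_{M0}e^(−k₁t) = 3.528 mol/dm³, so C_P = C_{M0}−C_M−C_N = 0.1599 mol/dm³; C_N/C_P = 1.64.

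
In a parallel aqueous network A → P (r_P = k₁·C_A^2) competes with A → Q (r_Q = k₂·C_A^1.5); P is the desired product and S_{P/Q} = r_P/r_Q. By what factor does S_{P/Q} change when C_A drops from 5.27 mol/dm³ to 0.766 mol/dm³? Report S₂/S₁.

0.381

S_{P/Q} = (k₁/k₂)·C_A^0.5, so S₂/S₁ = (C_{A,2}/C_{A,1})^0.5.
= (0.766/5.27)^0.5 = (0.1454)^0.5 = 0.381.
Selectivity toward P falls as C_A falls — high-concentration operation is favoured.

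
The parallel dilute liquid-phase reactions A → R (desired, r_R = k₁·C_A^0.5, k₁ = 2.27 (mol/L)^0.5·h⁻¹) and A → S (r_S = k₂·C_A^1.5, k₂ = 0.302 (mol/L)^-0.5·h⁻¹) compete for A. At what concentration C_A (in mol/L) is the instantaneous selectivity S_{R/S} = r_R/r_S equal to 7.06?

S_{R/S} = (k₁/k₂)·C_A⁻¹ ⇒ C_A = (S·k₂/k₁)^(-1).
= (7.06×0.302/2.27)^(-1) = (0.9393)^(-1) = 1.06 mol/L.

1.06 mol/L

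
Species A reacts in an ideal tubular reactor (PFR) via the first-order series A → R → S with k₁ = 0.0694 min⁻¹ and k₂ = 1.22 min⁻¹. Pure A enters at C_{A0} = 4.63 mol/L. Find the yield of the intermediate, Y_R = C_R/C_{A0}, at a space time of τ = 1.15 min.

0.0409

The intermediate concentration in a first-order A→B→C sequence is C_R = k₁C_{A0}(e^(−k₁τ) − e^(−k₂τ))/(k₂−k₁).
e^(−k₁τ) = e^(−0.0694×1.15) = e^(−0.07981) = 0.9233; e^(−k₂τ) = e^(−1.403) = 0.2459.
C_R = 0.0694×4.63/(1.22−0.0694) × (0.9233−0.2459) = 0.2793×0.6774 = 0.1892 mol/L.
Y_R = C_R/C_{A0} = 0.1892/4.63 = 0.0409.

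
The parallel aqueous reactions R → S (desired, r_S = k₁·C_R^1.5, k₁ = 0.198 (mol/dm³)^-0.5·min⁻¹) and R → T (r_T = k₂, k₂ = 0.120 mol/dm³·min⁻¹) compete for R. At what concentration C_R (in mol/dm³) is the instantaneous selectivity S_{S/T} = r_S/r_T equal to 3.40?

1.62 mol/dm³

S_{S/T} = (k₁/k₂)·C_R^1.5 ⇒ C_R = (S·k₂/k₁)^(1/1.5).
= (3.40×0.120/0.198)^(0.6667) = (2.061)^(0.6667) = 1.62 mol/dm³.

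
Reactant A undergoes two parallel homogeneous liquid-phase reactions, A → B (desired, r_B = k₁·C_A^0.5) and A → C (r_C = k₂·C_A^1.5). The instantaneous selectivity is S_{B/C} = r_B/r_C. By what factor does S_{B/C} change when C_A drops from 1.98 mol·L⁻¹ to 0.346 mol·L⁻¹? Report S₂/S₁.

5.72

S_{B/C} = (k₁/k₂)·C_A⁻¹, so S₂/S₁ = (C_{A,2}/C_{A,1})⁻¹.
= 1.98/0.346 = 5.72.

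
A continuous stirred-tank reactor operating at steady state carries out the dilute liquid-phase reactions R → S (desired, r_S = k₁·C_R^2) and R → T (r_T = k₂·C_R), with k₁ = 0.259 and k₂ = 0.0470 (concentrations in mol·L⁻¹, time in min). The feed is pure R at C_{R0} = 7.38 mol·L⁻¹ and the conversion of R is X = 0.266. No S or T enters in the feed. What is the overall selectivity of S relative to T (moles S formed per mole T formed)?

Exit C_R = C_{R0}(1−X) = 7.38×0.734 = 5.417 mol·L⁻¹.
A CSTR operates uniformly at the exit composition, giving r_S = 7.600 and r_T = 0.2546 (each k·C_R^n at C_R = 5.417).
Overall selectivity = C_S/C_T = r_Sτ/(r_Tτ) = r_S/r_T = 29.9.

29.9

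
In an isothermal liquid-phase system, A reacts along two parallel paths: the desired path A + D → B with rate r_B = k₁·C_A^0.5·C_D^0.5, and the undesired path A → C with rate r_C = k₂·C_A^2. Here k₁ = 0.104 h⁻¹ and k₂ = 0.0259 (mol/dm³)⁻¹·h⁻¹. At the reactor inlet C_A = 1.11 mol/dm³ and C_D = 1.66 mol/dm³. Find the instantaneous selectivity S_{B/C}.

4.42

S_{B/C} = r_B/r_C = (k₁·C_A^0.5·C_D^0.5)/(k₂·C_A^2) = (k₁/k₂)·C_A^-1.5·C_D^0.5.
= (0.104×1.110^0.5×1.660^0.5) / (0.0259×1.110^2) = 0.1412/0.03191 = 4.42.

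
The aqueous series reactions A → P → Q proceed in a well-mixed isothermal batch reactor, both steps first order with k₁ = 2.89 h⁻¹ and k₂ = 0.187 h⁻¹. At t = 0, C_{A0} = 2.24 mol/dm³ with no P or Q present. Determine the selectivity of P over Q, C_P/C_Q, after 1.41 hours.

For first-order series with pure A initially, C_P(t) = k₁C_{A0}/(k₂−k₁)·(e^(−k₁t) − e^(−k₂t)).
e^(−k₁t) = e^(−2.89×1.41) = e^(−4.075) = 0.01699; e^(−k₂t) = e^(−0.2637) = 0.7682.
C_P = 2.89×2.24/(0.187−2.89) × (0.01699−0.7682) = (-2.395)×(-0.7512) = 1.799 mol/dm³.
C_A = C_{A0}e^(−k₁t) = 0.03807 mol/dm³, so C_Q = C_{A0}−C_A−C_P = 0.4028 mol/dm³; C_P/C_Q = 4.47.

4.47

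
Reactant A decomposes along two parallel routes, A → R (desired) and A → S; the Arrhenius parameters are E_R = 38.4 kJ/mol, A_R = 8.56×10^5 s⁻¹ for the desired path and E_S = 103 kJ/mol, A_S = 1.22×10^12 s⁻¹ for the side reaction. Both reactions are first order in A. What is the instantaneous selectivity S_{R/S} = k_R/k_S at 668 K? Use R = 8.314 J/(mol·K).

0.0790

k_R/k_S = (A_R/A_S)·exp[−(E_R−E_S)/(RT)] = (A_R/A_S)·exp[(E_S−E_R)/(RT)].
(E_S−E_R)/(RT) = (103−38.4)×10³/(8.314×668) = 64600/5554 = 11.63.
k_R/k_S = (8.56×10^5/1.22×10^12)·exp(11.63) = 7.016×10^-7 × 1.126×10^5 = 0.0790.
Since E_R < E_S, lowering the temperature improves selectivity toward R.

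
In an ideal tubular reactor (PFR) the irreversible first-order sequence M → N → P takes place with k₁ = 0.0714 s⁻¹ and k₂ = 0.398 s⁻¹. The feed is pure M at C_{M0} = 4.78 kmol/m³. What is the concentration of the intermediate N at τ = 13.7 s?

0.388 kmol/m³

The intermediate concentration in a first-order A→B→C sequence is C_N = k₁C_{M0}(e^(−k₁τ) − e^(−k₂τ))/(k₂−k₁).
e^(−k₁τ) = e^(−0.0714×13.7) = e^(−0.9782) = 0.3760; e^(−k₂τ) = e^(−5.453) = 0.004285.
C_N = 0.0714×4.78/(0.398−0.0714) × (0.3760−0.004285) = 1.045×0.3717 = 0.3884 kmol/m³.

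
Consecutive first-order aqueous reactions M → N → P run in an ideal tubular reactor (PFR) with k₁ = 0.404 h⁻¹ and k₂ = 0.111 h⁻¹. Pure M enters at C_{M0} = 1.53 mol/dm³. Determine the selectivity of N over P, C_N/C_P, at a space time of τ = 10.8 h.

0.676

The intermediate concentration in a first-order A→B→C sequence is C_N = k₁C_{M0}(e^(−k₁τ) − e^(−k₂τ))/(k₂−k₁).
e^(−k₁τ) = e^(−0.404×10.8) = e^(−4.363) = 0.01274; e^(−k₂τ) = e^(−1.199) = 0.3016.
C_N = 0.404×1.53/(0.111−0.404) × (0.01274−0.3016) = (-2.110)×(-0.2888) = 0.6093 mol/dm³.
C_M = C_{M0}e^(−k₁τ) = 0.01949 mol/dm³, so C_P = C_{M0}−C_M−C_N = 0.9012 mol/dm³; C_N/C_P = 0.676.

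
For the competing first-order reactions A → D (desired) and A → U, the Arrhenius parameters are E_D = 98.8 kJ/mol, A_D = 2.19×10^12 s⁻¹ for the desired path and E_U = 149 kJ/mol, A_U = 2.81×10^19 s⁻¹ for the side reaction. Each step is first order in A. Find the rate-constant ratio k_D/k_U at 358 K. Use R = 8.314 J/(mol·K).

1.65

With equal orders, S_{D/U} = k_D/k_U = (A_D/A_U)·exp[(E_U−E_D)/(RT)].
(E_U−E_D)/(RT) = (149−98.8)×10³/(8.314×358) = 50200/2976 = 16.87.
k_D/k_U = (2.19×10^12/2.81×10^19)·exp(16.87) = 7.794×10^-8 × 2.112×10^7 = 1.65.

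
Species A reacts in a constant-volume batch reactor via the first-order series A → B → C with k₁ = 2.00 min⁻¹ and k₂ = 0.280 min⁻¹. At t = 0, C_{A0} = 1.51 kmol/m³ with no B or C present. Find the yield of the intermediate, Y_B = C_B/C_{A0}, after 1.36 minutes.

0.718

For first-order series with pure A initially, C_B(t) = k₁C_{A0}/(k₂−k₁)·(e^(−k₁t) − e^(−k₂t)).
e^(−k₁t) = e^(−2.00×1.36) = e^(−2.720) = 0.06587; e^(−k₂t) = e^(−0.3808) = 0.6833.
C_B = 2.00×1.51/(0.280−2.00) × (0.06587−0.6833) = (-1.756)×(-0.6174) = 1.084 kmol/m³.
Y_B = C_B/C_{A0} = 1.084/1.51 = 0.718.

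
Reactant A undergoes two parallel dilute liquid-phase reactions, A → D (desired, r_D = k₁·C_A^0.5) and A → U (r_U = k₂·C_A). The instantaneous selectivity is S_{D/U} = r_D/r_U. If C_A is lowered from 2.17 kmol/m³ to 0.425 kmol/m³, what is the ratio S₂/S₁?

2.26

S_{D/U} = (k₁/k₂)·C_A^-0.5, so S₂/S₁ = (C_{A,2}/C_{A,1})^-0.5.
= (0.425/2.17)^(-0.5) = (0.1959)^(-0.5) = 2.26.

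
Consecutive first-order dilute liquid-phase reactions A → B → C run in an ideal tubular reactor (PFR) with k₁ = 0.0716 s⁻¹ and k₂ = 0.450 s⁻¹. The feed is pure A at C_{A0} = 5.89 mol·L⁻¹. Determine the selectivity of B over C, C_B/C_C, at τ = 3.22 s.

The intermediate concentration in a first-order A→B→C sequence is C_B = k₁C_{A0}(e^(−k₁τ) − e^(−k₂τ))/(k₂−k₁).
e^(−k₁τ) = e^(−0.0716×3.22) = e^(−0.2306) = 0.7941; e^(−k₂τ) = e^(−1.449) = 0.2348.
C_B = 0.0716×5.89/(0.450−0.0716) × (0.7941−0.2348) = 1.114×0.5593 = 0.6233 mol·L⁻¹.
C_A = C_{A0}e^(−k₁τ) = 4.677 mol·L⁻¹, so C_C = C_{A0}−C_A−C_B = 0.5895 mol·L⁻¹; C_B/C_C = 1.06.

1.06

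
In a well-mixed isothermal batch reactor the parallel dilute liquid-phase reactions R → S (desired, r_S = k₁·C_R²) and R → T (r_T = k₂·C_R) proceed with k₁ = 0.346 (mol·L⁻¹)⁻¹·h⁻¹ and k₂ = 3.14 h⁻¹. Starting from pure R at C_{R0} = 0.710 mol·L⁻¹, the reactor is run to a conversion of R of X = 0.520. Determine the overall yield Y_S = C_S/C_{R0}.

0.0284

C_R = C_{R0}(1−X) = 0.3408 mol·L⁻¹.
Along a PFR/batch, dC_T/dC_R = −r_T/(r_S+r_T) = −k₂/(k₂+k₁·C_R).
Integrating from C_{R0} to C_R: C_T = (3.14/0.346)·ln[(3.14+0.346·0.710)/(3.14+0.346·0.341)] = 9.075·ln(3.386/3.258) = 0.3490 mol·L⁻¹.
Then C_S = (C_{R0}−C_R) − C_T = 0.3692 − 0.3490 = 0.02016 mol·L⁻¹.
Y_S = C_S/C_{R0} = 0.02016/0.710 = 0.0284.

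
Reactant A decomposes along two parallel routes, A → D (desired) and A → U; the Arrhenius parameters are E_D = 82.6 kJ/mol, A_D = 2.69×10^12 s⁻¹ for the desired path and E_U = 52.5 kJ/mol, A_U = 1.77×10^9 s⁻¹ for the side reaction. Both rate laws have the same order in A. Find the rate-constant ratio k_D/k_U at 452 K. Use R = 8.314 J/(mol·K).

With equal orders, S_{D/U} = k_D/k_U = (A_D/A_U)·exp[(E_U−E_D)/(RT)].
(E_U−E_D)/(RT) = (52.5−82.6)×10³/(8.314×452) = -30100/3758 = -8.010.
k_D/k_U = (2.69×10^12/1.77×10^9)·exp(-8.010) = 1520 × 3.322×10^-4 = 0.505.

0.505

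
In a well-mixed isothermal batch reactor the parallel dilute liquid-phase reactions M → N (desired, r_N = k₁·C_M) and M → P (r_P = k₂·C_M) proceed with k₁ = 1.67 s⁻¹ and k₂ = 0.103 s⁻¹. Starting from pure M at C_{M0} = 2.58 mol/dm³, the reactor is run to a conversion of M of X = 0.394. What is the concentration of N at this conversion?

C_M = C_{M0}(1−X) = 1.563 mol/dm³.
Both paths are first order in M, so the instantaneous fraction to N is constant: dC_N/d(−C_M) = k₁/(k₁+k₂) = 0.9419.
C_N = 0.9419·(C_{M0}−C_M) = 0.9419×1.017 = 0.957 mol/dm³.

0.957 mol/dm³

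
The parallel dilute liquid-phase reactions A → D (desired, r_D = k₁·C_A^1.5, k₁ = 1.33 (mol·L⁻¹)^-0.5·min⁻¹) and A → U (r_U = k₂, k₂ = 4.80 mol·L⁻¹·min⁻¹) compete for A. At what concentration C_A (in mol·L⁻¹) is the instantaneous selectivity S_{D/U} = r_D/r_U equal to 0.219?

0.855 mol·L⁻¹

S_{D/U} = (k₁/k₂)·C_A^1.5 ⇒ C_A = (S·k₂/k₁)^(1/1.5).
= (0.219×4.80/1.33)^(0.6667) = (0.7904)^(0.6667) = 0.855 mol·L⁻¹.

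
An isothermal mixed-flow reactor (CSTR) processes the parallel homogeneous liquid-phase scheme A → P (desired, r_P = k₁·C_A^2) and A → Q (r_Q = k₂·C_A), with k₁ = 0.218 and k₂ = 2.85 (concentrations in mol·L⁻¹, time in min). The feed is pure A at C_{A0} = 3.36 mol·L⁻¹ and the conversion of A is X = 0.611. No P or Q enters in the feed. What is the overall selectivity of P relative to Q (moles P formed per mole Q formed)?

Exit C_A = C_{A0}(1−X) = 3.36×0.389 = 1.307 mol·L⁻¹.
In a CSTR the entire volume is at exit conditions, so r_P = 0.218×1.307^2 = 0.3724 and r_Q = 2.85×1.307 = 3.725.
Overall selectivity = C_P/C_Q = r_Pτ/(r_Qτ) = r_P/r_Q = 0.1000.

0.1000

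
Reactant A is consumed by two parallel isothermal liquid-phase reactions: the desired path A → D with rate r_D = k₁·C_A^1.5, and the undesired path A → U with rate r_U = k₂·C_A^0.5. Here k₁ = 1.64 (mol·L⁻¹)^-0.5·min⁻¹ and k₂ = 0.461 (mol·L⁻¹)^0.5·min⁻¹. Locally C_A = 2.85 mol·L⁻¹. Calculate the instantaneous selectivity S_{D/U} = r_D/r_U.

S_{D/U} = r_D/r_U = (k₁·C_A^1.5)/(k₂·C_A^0.5) = (k₁/k₂)·C_A.
= (1.64×2.850^1.5) / (0.461×2.850^0.5) = 7.891/0.7783 = 10.1.
Since the desired path is higher order in A, keeping C_A high (PFR or concentrated feed) favours D.

10.1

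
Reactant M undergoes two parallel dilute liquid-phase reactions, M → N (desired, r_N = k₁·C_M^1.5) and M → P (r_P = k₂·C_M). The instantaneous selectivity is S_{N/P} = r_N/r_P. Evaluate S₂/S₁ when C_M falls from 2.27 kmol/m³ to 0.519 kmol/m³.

S_{N/P} = (k₁/k₂)·C_M^0.5, so S₂/S₁ = (C_{M,2}/C_{M,1})^0.5.
= (0.519/2.27)^0.5 = (0.2286)^0.5 = 0.478.
Selectivity toward N falls as C_M falls — high-concentration operation is favoured.

0.478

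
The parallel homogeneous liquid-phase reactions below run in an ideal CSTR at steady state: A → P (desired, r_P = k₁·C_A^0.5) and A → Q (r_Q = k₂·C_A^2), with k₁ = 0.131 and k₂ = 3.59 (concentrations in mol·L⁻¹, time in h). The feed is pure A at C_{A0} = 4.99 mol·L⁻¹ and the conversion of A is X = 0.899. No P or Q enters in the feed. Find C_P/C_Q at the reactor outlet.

0.102

Exit C_A = C_{A0}(1−X) = 4.99×0.101 = 0.5040 mol·L⁻¹.
Rates in a CSTR are evaluated at the outlet concentration: r_P = 0.131×0.5040^0.5 = 0.09300, r_Q = 3.59×0.5040^2 = 0.9119.
Overall selectivity = C_P/C_Q = r_Pτ/(r_Qτ) = r_P/r_Q = 0.102.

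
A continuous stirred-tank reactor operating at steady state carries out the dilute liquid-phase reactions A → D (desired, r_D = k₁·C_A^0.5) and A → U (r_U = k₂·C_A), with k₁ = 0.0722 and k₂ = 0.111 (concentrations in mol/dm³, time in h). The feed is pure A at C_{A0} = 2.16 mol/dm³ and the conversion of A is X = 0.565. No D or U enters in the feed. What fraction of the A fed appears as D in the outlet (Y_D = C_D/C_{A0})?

Exit C_A = C_{A0}(1−X) = 2.16×0.435 = 0.9396 mol/dm³.
In a CSTR the entire volume is at exit conditions, so r_D = 0.0722×0.9396^0.5 = 0.06999 and r_U = 0.111×0.9396 = 0.1043.
Fraction of consumed A going to D: r_D/(r_D+r_U) = 0.4016.
C_D = 0.4016·C_{A0}·X = 0.4016×2.16×0.565 = 0.490 mol/dm³; Y_D = C_D/C_{A0} = 0.227.

0.227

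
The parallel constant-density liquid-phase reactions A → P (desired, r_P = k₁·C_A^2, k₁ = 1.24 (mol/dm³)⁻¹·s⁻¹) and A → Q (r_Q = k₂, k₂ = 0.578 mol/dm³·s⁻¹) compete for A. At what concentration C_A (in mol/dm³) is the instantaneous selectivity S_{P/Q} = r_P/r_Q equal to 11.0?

S_{P/Q} = (k₁/k₂)·C_A^2 ⇒ C_A = (S·k₂/k₁)^(0.5).
= (11.0×0.578/1.24)^(0.5) = (5.127)^(0.5) = 2.26 mol/dm³.

2.26 mol/dm³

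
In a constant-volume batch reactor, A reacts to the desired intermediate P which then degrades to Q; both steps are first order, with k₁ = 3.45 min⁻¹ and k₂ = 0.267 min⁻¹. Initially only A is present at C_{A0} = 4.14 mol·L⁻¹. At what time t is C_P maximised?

0.804 min

For first-order series the maximum of C_P occurs at t_opt = ln(k₂/k₁)/(k₂−k₁).
= ln(0.267/3.45)/(0.267−3.45) = ln(0.07739)/-3.183 = -2.559/-3.183 = 0.804 min.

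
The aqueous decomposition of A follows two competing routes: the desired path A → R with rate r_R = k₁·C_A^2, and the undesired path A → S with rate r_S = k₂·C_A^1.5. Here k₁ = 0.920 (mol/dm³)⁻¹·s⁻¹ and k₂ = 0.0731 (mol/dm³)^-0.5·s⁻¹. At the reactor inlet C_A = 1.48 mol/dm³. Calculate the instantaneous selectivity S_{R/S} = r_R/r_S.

15.3

S_{R/S} = r_R/r_S = (k₁·C_A^2)/(k₂·C_A^1.5) = (k₁/k₂)·C_A^0.5.
= (0.920×1.480^2) / (0.0731×1.480^1.5) = 2.015/0.1316 = 15.3.
Since the desired path is higher order in A, keeping C_A high (PFR or concentrated feed) favours R.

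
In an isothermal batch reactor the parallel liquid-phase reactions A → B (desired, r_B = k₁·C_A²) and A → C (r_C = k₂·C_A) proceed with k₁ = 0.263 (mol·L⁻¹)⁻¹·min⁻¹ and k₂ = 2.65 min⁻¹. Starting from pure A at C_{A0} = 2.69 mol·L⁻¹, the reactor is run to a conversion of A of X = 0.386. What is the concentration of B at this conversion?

C_A = C_{A0}(1−X) = 1.652 mol·L⁻¹.
Along a PFR/batch, dC_C/dC_A = −r_C/(r_B+r_C) = −k₂/(k₂+k₁·C_A).
Integrating from C_{A0} to C_A: C_C = (2.65/0.263)·ln[(2.65+0.263·2.69)/(2.65+0.263·1.65)] = 10.08·ln(3.357/3.084) = 0.8548 mol·L⁻¹.
Then C_B = (C_{A0}−C_A) − C_C = 1.038 − 0.8548 = 0.1835 mol·L⁻¹.

0.184 mol·L⁻¹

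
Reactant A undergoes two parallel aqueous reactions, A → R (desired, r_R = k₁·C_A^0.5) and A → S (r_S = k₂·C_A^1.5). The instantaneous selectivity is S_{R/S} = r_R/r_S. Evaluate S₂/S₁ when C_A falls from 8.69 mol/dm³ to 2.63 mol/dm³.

3.30

S_{R/S} = (k₁/k₂)·C_A⁻¹, so S₂/S₁ = (C_{A,2}/C_{A,1})⁻¹.
= 8.69/2.63 = 3.30.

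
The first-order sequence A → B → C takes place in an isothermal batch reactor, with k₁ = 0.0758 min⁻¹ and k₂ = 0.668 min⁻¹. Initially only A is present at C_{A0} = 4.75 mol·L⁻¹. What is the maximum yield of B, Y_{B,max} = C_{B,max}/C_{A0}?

At the optimum, C_{B,max}/C_{A0} = (k₁/k₂)^[k₂/(k₂−k₁)].
= (0.0758/0.668)^(0.668/(0.668−0.0758)) = (0.1135)^(1.128) = 0.08589.

0.0859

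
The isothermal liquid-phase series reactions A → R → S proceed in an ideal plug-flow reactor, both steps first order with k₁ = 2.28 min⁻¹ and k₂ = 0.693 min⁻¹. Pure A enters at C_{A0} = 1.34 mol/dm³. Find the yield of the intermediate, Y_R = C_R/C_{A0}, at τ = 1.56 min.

0.446

Solving the coupled first-order balances gives C_R(τ) = [k₁/(k₂−k₁)]·C_{A0}·(e^(−k₁τ) − e^(−k₂τ)).
e^(−k₁τ) = e^(−2.28×1.56) = e^(−3.557) = 0.02853; e^(−k₂τ) = e^(−1.081) = 0.3392.
C_R = 2.28×1.34/(0.693−2.28) × (0.02853−0.3392) = (-1.925)×(-0.3107) = 0.5981 mol/dm³.
Y_R = C_R/C_{A0} = 0.5981/1.34 = 0.446.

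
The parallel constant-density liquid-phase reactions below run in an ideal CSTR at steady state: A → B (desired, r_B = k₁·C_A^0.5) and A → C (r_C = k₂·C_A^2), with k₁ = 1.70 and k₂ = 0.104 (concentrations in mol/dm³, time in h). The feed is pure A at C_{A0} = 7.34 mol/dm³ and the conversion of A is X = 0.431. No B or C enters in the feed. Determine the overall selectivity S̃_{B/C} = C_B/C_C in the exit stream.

1.92

Exit C_A = C_{A0}(1−X) = 7.34×0.569 = 4.176 mol/dm³.
A CSTR operates uniformly at the exit composition, giving r_B = 3.474 and r_C = 1.814 (each k·C_A^n at C_A = 4.176).
Overall selectivity = C_B/C_C = r_Bτ/(r_Cτ) = r_B/r_C = 1.92.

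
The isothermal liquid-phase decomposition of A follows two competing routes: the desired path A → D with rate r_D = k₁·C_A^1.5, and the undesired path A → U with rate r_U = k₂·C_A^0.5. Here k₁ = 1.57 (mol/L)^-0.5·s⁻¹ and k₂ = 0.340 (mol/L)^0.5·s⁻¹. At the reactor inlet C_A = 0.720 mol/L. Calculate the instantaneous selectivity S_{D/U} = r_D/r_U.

3.32

S_{D/U} = r_D/r_U = (k₁·C_A^1.5)/(k₂·C_A^0.5) = (k₁/k₂)·C_A.
= (1.57×0.7200^1.5) / (0.340×0.7200^0.5) = 0.9592/0.2885 = 3.32.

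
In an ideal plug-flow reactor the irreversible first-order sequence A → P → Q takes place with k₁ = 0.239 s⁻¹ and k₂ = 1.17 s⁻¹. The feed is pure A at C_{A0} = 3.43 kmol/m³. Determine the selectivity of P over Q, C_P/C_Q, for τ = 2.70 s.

0.352

Solving the coupled first-order balances gives C_P(τ) = [k₁/(k₂−k₁)]·C_{A0}·(e^(−k₁τ) − e^(−k₂τ)).
e^(−k₁τ) = e^(−0.239×2.70) = e^(−0.6453) = 0.5245; e^(−k₂τ) = e^(−3.159) = 0.04247.
C_P = 0.239×3.43/(1.17−0.239) × (0.5245−0.04247) = 0.8805×0.4820 = 0.4244 kmol/m³.
C_A = C_{A0}e^(−k₁τ) = 1.799 kmol/m³, so C_Q = C_{A0}−C_A−C_P = 1.207 kmol/m³; C_P/C_Q = 0.352.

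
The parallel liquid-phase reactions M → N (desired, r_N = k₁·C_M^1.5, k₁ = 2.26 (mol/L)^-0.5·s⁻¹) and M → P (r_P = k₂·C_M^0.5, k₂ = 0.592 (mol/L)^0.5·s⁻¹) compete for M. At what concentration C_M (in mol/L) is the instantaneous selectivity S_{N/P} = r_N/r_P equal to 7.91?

2.07 mol/L

S_{N/P} = (k₁/k₂)·C_M ⇒ C_M = S·k₂/k₁.
= 7.91×0.592/2.26 = 2.07 mol/L.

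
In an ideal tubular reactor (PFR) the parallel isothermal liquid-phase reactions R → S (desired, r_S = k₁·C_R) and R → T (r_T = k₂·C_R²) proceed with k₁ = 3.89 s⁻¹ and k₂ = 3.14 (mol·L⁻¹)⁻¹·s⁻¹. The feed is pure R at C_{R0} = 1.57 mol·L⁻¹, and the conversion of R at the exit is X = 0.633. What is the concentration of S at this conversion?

C_R = C_{R0}(1−X) = 0.5762 mol·L⁻¹.
Along a PFR/batch, dC_S/dC_R = −r_S/(r_S+r_T) = −k₁/(k₁+k₂·C_R).
Integrating from C_{R0} to C_R: C_S = (3.89/3.14)·ln[(3.89+3.14·1.57)/(3.89+3.14·0.576)] = 1.239·ln(8.820/5.699) = 0.5410 mol·L⁻¹.

0.541 mol·L⁻¹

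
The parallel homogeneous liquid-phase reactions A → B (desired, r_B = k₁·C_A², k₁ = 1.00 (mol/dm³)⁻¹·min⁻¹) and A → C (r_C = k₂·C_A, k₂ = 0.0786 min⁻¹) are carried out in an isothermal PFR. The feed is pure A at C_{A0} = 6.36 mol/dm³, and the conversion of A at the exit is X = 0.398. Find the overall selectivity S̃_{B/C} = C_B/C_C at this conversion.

63.5

C_A = C_{A0}(1−X) = 3.829 mol/dm³.
Along a PFR/batch, dC_C/dC_A = −r_C/(r_B+r_C) = −k₂/(k₂+k₁·C_A).
Integrating from C_{A0} to C_A: C_C = (0.0786/1.00)·ln[(0.0786+1.00·6.36)/(0.0786+1.00·3.83)] = 0.07860·ln(6.439/3.907) = 0.03926 mol/dm³.
Then C_B = (C_{A0}−C_A) − C_C = 2.531 − 0.03926 = 2.492 mol/dm³.
S̃_{B/C} = C_B/C_C = 2.492/0.03926 = 63.5.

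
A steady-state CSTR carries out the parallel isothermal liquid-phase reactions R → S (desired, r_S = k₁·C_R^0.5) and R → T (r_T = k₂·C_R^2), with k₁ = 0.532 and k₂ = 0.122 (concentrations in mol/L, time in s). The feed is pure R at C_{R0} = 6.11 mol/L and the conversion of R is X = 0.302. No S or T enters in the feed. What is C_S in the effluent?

0.611 mol/L

Exit C_R = C_{R0}(1−X) = 6.11×0.698 = 4.265 mol/L.
A CSTR operates uniformly at the exit composition, giving r_S = 1.099 and r_T = 2.219 (each k·C_R^n at C_R = 4.265).
Fraction of consumed R going to S: r_S/(r_S+r_T) = 0.3312.
C_S = 0.3312·C_{R0}·X = 0.3312×6.11×0.302 = 0.611 mol/L.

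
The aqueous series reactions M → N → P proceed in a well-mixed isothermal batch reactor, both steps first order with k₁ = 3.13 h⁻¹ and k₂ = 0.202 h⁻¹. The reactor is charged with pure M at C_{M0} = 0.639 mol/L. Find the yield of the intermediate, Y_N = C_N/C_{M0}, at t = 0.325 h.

0.615

For first-order series with pure M initially, C_N(t) = k₁C_{M0}/(k₂−k₁)·(e^(−k₁t) − e^(−k₂t)).
e^(−k₁t) = e^(−3.13×0.325) = e^(−1.017) = 0.3616; e^(−k₂t) = e^(−0.06565) = 0.9365.
C_N = 3.13×0.639/(0.202−3.13) × (0.3616−0.9365) = (-0.6831)×(-0.5749) = 0.3927 mol/L.
Y_N = C_N/C_{M0} = 0.3927/0.639 = 0.615.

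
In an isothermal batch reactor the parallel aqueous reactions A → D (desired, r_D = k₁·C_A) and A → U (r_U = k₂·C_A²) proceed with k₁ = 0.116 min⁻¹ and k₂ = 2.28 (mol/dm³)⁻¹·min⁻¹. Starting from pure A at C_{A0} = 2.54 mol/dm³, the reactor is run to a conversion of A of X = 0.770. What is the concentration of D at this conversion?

C_A = C_{A0}(1−X) = 0.5842 mol/dm³.
Along a PFR/batch, dC_D/dC_A = −r_D/(r_D+r_U) = −k₁/(k₁+k₂·C_A).
Integrating from C_{A0} to C_A: C_D = (0.116/2.28)·ln[(0.116+2.28·2.54)/(0.116+2.28·0.584)] = 0.05088·ln(5.907/1.448) = 0.07153 mol/dm³.

0.0715 mol/dm³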